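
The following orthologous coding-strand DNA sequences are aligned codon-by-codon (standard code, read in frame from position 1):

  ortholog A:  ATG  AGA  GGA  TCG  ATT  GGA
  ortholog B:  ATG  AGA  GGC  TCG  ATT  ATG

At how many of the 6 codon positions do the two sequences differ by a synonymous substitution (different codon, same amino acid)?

Codon 1: ATG Met / ATG Met — identical.
Codon 2: AGA Arg / AGA Arg — identical.
Codon 3: GGA Gly / GGC Gly — synonymous.
Codon 4: TCG Ser / TCG Ser — identical.
Codon 5: ATT Ile / ATT Ile — identical.
Codon 6: GGA Gly / ATG Met — nonsynonymous.
Synonymous differences: 1.

1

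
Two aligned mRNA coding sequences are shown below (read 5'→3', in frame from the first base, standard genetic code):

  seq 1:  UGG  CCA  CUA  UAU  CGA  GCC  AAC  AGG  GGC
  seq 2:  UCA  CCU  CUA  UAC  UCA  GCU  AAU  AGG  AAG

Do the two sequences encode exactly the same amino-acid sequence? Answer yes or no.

no

Codon 1: UGG Trp / UCA Ser — nonsynonymous.
Codon 2: CCA Pro / CCU Pro — synonymous.
Codon 3: CUA Leu / CUA Leu — identical.
Codon 4: UAU Tyr / UAC Tyr — synonymous.
Codon 5: CGA Arg / UCA Ser — nonsynonymous.
Codon 6: GCC Ala / GCU Ala — synonymous.
Codon 7: AAC Asn / AAU Asn — synonymous.
Codon 8: AGG Arg / AGG Arg — identical.
Codon 9: GGC Gly / AAG Lys — nonsynonymous.
Nonsynonymous differences: 3 → different protein.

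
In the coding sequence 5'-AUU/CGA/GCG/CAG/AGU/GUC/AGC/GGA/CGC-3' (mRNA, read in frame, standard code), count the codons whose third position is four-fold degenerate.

5

Codon 1 AUU (Ile): third position 3-fold.
Codon 2 CGA (Arg): third position 4-fold.
Codon 3 GCG (Ala): third position 4-fold.
Codon 4 CAG (Gln): third position 2-fold.
Codon 5 AGU (Ser): third position 2-fold.
Codon 6 GUC (Val): third position 4-fold.
Codon 7 AGC (Ser): third position 2-fold.
Codon 8 GGA (Gly): third position 4-fold.
Codon 9 CGC (Arg): third position 4-fold.
Four-fold degenerate third positions: 5.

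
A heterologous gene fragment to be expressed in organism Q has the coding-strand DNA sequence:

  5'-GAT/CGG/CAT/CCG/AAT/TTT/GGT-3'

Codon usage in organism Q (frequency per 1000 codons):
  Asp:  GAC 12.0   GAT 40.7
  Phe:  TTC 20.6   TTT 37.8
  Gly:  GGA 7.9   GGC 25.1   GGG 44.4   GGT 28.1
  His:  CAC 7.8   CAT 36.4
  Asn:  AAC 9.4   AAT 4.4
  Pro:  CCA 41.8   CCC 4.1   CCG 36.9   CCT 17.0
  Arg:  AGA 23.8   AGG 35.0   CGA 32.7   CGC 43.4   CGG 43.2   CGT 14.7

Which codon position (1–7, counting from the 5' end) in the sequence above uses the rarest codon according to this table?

Codon 1 GAT (Asp): 40.7 per 1000.
Codon 2 CGG (Arg): 43.2 per 1000.
Codon 3 CAT (His): 36.4 per 1000.
Codon 4 CCG (Pro): 36.9 per 1000.
Codon 5 AAT (Asn): 4.4 per 1000.
Codon 6 TTT (Phe): 37.8 per 1000.
Codon 7 GGT (Gly): 28.1 per 1000.
Lowest frequency is 4.4 at codon 5.

5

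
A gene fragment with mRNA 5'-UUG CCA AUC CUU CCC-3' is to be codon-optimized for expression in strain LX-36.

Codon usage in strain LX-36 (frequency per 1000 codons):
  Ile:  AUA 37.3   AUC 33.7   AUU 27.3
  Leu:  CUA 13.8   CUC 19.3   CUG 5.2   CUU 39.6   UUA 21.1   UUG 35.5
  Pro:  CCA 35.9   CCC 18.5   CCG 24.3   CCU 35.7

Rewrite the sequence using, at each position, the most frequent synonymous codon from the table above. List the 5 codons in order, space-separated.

CUU CCA AUA CUU CCA

Codon 1 (Leu): best is CUU at 39.6.
Codon 2 (Pro): best is CCA at 35.9.
Codon 3 (Ile): best is AUA at 37.3.
Codon 4 (Leu): best is CUU at 39.6.
Codon 5 (Pro): best is CCA at 35.9.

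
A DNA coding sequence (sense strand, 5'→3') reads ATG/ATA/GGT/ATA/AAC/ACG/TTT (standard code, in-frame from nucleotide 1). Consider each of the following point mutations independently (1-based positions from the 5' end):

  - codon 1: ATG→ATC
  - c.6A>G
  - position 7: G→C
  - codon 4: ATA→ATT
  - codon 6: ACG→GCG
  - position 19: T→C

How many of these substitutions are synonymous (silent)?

Codon 1: ATG (Met) → ATC (Ile) — missense.
Codon 2: ATA (Ile) → ATG (Met) — missense.
Codon 3: GGT (Gly) → CGT (Arg) — missense.
Codon 4: ATA (Ile) → ATT (Ile) — synonymous.
Codon 6: ACG (Thr) → GCG (Ala) — missense.
Codon 7: TTT (Phe) → CTT (Leu) — missense.
Synonymous: 1 of 6.

1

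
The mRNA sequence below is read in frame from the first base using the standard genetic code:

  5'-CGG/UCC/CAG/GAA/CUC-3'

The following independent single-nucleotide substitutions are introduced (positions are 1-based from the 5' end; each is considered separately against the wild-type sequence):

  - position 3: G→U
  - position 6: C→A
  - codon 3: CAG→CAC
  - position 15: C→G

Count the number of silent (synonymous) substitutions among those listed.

Codon 1: CGG (Arg) → CGU (Arg) — synonymous.
Codon 2: UCC (Ser) → UCA (Ser) — synonymous.
Codon 3: CAG (Gln) → CAC (His) — missense.
Codon 5: CUC (Leu) → CUG (Leu) — synonymous.
Synonymous: 3 of 4.

3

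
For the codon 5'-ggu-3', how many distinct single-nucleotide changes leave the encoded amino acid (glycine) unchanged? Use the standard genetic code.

Position 1: none → 0 synonymous.
Position 2: none → 0 synonymous.
Position 3: GGC, GGA, GGG → 3 synonymous.
Total: 0 + 0 + 3 = 3.

3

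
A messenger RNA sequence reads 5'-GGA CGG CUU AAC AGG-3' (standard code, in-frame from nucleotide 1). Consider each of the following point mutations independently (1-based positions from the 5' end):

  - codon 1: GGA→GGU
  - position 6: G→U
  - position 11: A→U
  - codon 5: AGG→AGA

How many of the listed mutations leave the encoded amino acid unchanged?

3

Codon 1: GGA (Gly) → GGU (Gly) — synonymous.
Codon 2: CGG (Arg) → CGU (Arg) — synonymous.
Codon 4: AAC (Asn) → AUC (Ile) — missense.
Codon 5: AGG (Arg) → AGA (Arg) — synonymous.
Synonymous: 3 of 4.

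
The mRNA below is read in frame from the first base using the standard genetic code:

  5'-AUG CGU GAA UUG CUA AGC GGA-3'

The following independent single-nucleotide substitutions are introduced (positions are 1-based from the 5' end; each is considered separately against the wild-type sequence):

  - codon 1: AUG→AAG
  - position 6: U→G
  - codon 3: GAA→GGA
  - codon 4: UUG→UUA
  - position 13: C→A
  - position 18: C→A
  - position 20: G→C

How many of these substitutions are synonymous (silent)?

2

Codon 1: AUG (Met) → AAG (Lys) — missense.
Codon 2: CGU (Arg) → CGG (Arg) — synonymous.
Codon 3: GAA (Glu) → GGA (Gly) — missense.
Codon 4: UUG (Leu) → UUA (Leu) — synonymous.
Codon 5: CUA (Leu) → AUA (Ile) — missense.
Codon 6: AGC (Ser) → AGA (Arg) — missense.
Codon 7: GGA (Gly) → GCA (Ala) — missense.
Synonymous: 2 of 7.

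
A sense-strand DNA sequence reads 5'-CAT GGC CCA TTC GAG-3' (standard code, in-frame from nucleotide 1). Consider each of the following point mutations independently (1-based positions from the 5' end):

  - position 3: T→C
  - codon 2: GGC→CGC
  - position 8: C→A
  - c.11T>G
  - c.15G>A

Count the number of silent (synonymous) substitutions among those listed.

Codon 1: CAT (His) → CAC (His) — synonymous.
Codon 2: GGC (Gly) → CGC (Arg) — missense.
Codon 3: CCA (Pro) → CAA (Gln) — missense.
Codon 4: TTC (Phe) → TGC (Cys) — missense.
Codon 5: GAG (Glu) → GAA (Glu) — synonymous.
Synonymous: 2 of 5.

2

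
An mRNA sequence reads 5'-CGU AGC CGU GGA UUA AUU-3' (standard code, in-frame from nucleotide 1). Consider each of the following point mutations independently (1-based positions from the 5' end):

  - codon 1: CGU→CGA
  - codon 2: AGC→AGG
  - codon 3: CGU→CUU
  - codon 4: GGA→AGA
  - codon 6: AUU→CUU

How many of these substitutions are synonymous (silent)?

Codon 1: CGU (Arg) → CGA (Arg) — synonymous.
Codon 2: AGC (Ser) → AGG (Arg) — missense.
Codon 3: CGU (Arg) → CUU (Leu) — missense.
Codon 4: GGA (Gly) → AGA (Arg) — missense.
Codon 6: AUU (Ile) → CUU (Leu) — missense.
Synonymous: 1 of 5.

1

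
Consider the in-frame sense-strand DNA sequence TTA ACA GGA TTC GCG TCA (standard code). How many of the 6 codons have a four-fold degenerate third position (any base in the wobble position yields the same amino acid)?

4

Codon 1 TTA (Leu): third position 2-fold.
Codon 2 ACA (Thr): third position 4-fold.
Codon 3 GGA (Gly): third position 4-fold.
Codon 4 TTC (Phe): third position 2-fold.
Codon 5 GCG (Ala): third position 4-fold.
Codon 6 TCA (Ser): third position 4-fold.
Four-fold degenerate third positions: 4.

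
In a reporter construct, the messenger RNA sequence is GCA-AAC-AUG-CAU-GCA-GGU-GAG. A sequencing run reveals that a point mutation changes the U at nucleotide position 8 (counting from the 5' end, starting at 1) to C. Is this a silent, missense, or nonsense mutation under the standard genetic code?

Position 8 falls in codon 3: AUG → Met.
After the substitution the codon is ACG → Thr.
Met ≠ Thr, so this is a missense mutation.

missense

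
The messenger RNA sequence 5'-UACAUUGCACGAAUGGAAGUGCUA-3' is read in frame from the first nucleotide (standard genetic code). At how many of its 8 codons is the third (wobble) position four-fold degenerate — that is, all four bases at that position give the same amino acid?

Codon 1 UAC (Tyr): third position 2-fold.
Codon 2 AUU (Ile): third position 3-fold.
Codon 3 GCA (Ala): third position 4-fold.
Codon 4 CGA (Arg): third position 4-fold.
Codon 5 AUG (Met): third position 1-fold.
Codon 6 GAA (Glu): third position 2-fold.
Codon 7 GUG (Val): third position 4-fold.
Codon 8 CUA (Leu): third position 4-fold.
Four-fold degenerate third positions: 4.

4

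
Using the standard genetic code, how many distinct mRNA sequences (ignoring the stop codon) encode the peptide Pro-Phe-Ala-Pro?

128

Pro: 4 codons.
Phe: 2 codons.
Ala: 4 codons.
Pro: 4 codons.
4 × 2 × 4 × 4 = 128.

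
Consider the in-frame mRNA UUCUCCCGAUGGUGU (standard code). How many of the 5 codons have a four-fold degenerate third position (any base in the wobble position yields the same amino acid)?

Codon 1 UUC (Phe): third position 2-fold.
Codon 2 UCC (Ser): third position 4-fold.
Codon 3 CGA (Arg): third position 4-fold.
Codon 4 UGG (Trp): third position 1-fold.
Codon 5 UGU (Cys): third position 2-fold.
Four-fold degenerate third positions: 2.

2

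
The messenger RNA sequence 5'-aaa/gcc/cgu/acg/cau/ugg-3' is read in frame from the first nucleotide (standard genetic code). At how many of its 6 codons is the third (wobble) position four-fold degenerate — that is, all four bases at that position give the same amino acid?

3

Codon 1 AAA (Lys): third position 2-fold.
Codon 2 GCC (Ala): third position 4-fold.
Codon 3 CGU (Arg): third position 4-fold.
Codon 4 ACG (Thr): third position 4-fold.
Codon 5 CAU (His): third position 2-fold.
Codon 6 UGG (Trp): third position 1-fold.
Four-fold degenerate third positions: 3.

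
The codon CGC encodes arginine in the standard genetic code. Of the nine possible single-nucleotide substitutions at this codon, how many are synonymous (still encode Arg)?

3

Position 1: none → 0 synonymous.
Position 2: none → 0 synonymous.
Position 3: CGT, CGA, CGG → 3 synonymous.
Total: 0 + 0 + 3 = 3.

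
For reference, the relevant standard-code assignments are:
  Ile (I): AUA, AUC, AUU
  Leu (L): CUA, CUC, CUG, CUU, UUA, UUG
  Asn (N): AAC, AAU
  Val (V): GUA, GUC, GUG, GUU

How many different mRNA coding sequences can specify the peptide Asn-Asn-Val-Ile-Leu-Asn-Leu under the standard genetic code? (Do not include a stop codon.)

3456

Asn: 2 codons.
Asn: 2 codons.
Val: 4 codons.
Ile: 3 codons.
Leu: 6 codons.
Asn: 2 codons.
Leu: 6 codons.
2 × 2 × 4 × 3 × 6 × 2 × 6 = 3456.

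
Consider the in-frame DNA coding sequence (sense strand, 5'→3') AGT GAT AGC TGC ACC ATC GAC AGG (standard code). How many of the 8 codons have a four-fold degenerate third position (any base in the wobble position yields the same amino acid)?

Codon 1 AGT (Ser): third position 2-fold.
Codon 2 GAT (Asp): third position 2-fold.
Codon 3 AGC (Ser): third position 2-fold.
Codon 4 TGC (Cys): third position 2-fold.
Codon 5 ACC (Thr): third position 4-fold.
Codon 6 ATC (Ile): third position 3-fold.
Codon 7 GAC (Asp): third position 2-fold.
Codon 8 AGG (Arg): third position 2-fold.
Four-fold degenerate third positions: 1.

1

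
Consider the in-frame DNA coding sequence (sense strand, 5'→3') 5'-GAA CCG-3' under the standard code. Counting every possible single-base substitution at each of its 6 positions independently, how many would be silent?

4

Codon 1 (GAA, Glu): 1 synonymous substitution.
Codon 2 (CCG, Pro): 3 synonymous substitutions.
Total: 1 + 3 = 4.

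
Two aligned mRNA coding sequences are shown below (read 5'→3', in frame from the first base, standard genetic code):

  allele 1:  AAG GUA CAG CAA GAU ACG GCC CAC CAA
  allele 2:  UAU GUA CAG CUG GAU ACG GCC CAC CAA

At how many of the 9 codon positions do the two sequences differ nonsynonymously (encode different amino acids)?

Codon 1: AAG Lys / UAU Tyr — nonsynonymous.
Codon 2: GUA Val / GUA Val — identical.
Codon 3: CAG Gln / CAG Gln — identical.
Codon 4: CAA Gln / CUG Leu — nonsynonymous.
Codon 5: GAU Asp / GAU Asp — identical.
Codon 6: ACG Thr / ACG Thr — identical.
Codon 7: GCC Ala / GCC Ala — identical.
Codon 8: CAC His / CAC His — identical.
Codon 9: CAA Gln / CAA Gln — identical.
Nonsynonymous differences: 2.

2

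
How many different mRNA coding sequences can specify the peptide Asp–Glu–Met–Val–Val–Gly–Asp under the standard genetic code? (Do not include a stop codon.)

Asp: 2 codons.
Glu: 2 codons.
Met: 1 codon.
Val: 4 codons.
Val: 4 codons.
Gly: 4 codons.
Asp: 2 codons.
2 × 2 × 1 × 4 × 4 × 4 × 2 = 512.

512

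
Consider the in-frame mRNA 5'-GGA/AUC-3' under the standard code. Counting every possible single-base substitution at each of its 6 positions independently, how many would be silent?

5

Codon 1 (GGA, Gly): 3 synonymous substitutions.
Codon 2 (AUC, Ile): 2 synonymous substitutions.
Total: 3 + 2 = 5.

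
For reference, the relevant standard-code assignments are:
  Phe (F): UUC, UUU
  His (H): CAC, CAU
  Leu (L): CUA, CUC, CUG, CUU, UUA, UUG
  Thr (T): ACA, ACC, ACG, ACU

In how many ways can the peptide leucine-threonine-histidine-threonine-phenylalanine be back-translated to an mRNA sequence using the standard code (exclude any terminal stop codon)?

Leu: 6 codons.
Thr: 4 codons.
His: 2 codons.
Thr: 4 codons.
Phe: 2 codons.
6 × 4 × 2 × 4 × 2 = 384.

384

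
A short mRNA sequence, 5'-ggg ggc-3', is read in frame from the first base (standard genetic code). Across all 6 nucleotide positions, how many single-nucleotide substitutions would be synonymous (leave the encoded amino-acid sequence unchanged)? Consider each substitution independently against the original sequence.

Codon 1 (GGG, Gly): 3 synonymous substitutions.
Codon 2 (GGC, Gly): 3 synonymous substitutions.
Total: 3 + 3 = 6.

6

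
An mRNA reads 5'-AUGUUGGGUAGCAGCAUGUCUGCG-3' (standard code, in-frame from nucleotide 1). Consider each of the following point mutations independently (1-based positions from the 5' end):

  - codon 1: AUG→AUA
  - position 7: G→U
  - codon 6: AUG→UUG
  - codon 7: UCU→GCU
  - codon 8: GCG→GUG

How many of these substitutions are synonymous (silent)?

0

Codon 1: AUG (Met) → AUA (Ile) — missense.
Codon 3: GGU (Gly) → UGU (Cys) — missense.
Codon 6: AUG (Met) → UUG (Leu) — missense.
Codon 7: UCU (Ser) → GCU (Ala) — missense.
Codon 8: GCG (Ala) → GUG (Val) — missense.
Synonymous: 0 of 5.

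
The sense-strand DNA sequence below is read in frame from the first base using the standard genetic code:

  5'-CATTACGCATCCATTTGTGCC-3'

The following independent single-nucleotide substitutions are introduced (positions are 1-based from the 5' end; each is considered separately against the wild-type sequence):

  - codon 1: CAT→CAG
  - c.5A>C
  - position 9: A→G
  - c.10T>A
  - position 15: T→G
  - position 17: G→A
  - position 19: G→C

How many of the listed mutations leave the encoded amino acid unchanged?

Codon 1: CAT (His) → CAG (Gln) — missense.
Codon 2: TAC (Tyr) → TCC (Ser) — missense.
Codon 3: GCA (Ala) → GCG (Ala) — synonymous.
Codon 4: TCC (Ser) → ACC (Thr) — missense.
Codon 5: ATT (Ile) → ATG (Met) — missense.
Codon 6: TGT (Cys) → TAT (Tyr) — missense.
Codon 7: GCC (Ala) → CCC (Pro) — missense.
Synonymous: 1 of 7.

1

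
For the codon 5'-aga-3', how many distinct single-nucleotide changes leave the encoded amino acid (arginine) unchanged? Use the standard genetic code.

Position 1: CGA → 1 synonymous.
Position 2: none → 0 synonymous.
Position 3: AGG → 1 synonymous.
Total: 1 + 0 + 1 = 2.

2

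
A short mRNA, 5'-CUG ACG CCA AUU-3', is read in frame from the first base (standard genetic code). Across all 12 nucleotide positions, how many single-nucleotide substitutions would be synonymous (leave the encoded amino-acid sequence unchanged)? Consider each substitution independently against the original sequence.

Codon 1 (CUG, Leu): 4 synonymous substitutions.
Codon 2 (ACG, Thr): 3 synonymous substitutions.
Codon 3 (CCA, Pro): 3 synonymous substitutions.
Codon 4 (AUU, Ile): 2 synonymous substitutions.
Total: 4 + 3 + 3 + 2 = 12.

12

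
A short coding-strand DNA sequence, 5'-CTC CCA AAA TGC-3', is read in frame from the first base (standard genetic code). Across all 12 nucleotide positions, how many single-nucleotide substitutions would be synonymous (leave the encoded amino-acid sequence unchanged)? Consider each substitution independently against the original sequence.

Codon 1 (CTC, Leu): 3 synonymous substitutions.
Codon 2 (CCA, Pro): 3 synonymous substitutions.
Codon 3 (AAA, Lys): 1 synonymous substitution.
Codon 4 (TGC, Cys): 1 synonymous substitution.
Total: 3 + 3 + 1 + 1 = 8.

8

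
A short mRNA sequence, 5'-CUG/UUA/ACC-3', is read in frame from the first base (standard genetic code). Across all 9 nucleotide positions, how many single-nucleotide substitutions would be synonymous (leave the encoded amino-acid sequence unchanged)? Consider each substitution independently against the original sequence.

Codon 1 (CUG, Leu): 4 synonymous substitutions.
Codon 2 (UUA, Leu): 2 synonymous substitutions.
Codon 3 (ACC, Thr): 3 synonymous substitutions.
Total: 4 + 2 + 3 = 9.

9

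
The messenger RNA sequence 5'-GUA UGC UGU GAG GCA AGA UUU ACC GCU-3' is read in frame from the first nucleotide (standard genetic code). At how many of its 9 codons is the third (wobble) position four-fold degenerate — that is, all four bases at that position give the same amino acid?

4

Codon 1 GUA (Val): third position 4-fold.
Codon 2 UGC (Cys): third position 2-fold.
Codon 3 UGU (Cys): third position 2-fold.
Codon 4 GAG (Glu): third position 2-fold.
Codon 5 GCA (Ala): third position 4-fold.
Codon 6 AGA (Arg): third position 2-fold.
Codon 7 UUU (Phe): third position 2-fold.
Codon 8 ACC (Thr): third position 4-fold.
Codon 9 GCU (Ala): third position 4-fold.
Four-fold degenerate third positions: 4.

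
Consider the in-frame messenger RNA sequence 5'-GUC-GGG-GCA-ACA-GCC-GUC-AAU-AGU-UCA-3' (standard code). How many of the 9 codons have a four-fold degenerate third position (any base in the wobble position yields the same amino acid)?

7

Codon 1 GUC (Val): third position 4-fold.
Codon 2 GGG (Gly): third position 4-fold.
Codon 3 GCA (Ala): third position 4-fold.
Codon 4 ACA (Thr): third position 4-fold.
Codon 5 GCC (Ala): third position 4-fold.
Codon 6 GUC (Val): third position 4-fold.
Codon 7 AAU (Asn): third position 2-fold.
Codon 8 AGU (Ser): third position 2-fold.
Codon 9 UCA (Ser): third position 4-fold.
Four-fold degenerate third positions: 7.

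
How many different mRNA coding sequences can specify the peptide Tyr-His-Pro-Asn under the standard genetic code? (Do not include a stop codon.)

32

Tyr: 2 codons.
His: 2 codons.
Pro: 4 codons.
Asn: 2 codons.
2 × 2 × 4 × 2 = 32.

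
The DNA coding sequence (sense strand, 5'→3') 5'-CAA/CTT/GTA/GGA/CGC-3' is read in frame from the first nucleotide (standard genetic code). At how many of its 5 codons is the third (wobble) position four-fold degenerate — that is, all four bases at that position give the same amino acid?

Codon 1 CAA (Gln): third position 2-fold.
Codon 2 CTT (Leu): third position 4-fold.
Codon 3 GTA (Val): third position 4-fold.
Codon 4 GGA (Gly): third position 4-fold.
Codon 5 CGC (Arg): third position 4-fold.
Four-fold degenerate third positions: 4.

4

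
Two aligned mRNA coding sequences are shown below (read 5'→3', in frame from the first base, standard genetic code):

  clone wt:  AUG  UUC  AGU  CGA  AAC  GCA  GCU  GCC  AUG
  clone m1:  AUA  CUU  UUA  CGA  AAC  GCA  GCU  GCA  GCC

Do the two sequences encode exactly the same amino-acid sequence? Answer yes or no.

Codon 1: AUG Met / AUA Ile — nonsynonymous.
Codon 2: UUC Phe / CUU Leu — nonsynonymous.
Codon 3: AGU Ser / UUA Leu — nonsynonymous.
Codon 4: CGA Arg / CGA Arg — identical.
Codon 5: AAC Asn / AAC Asn — identical.
Codon 6: GCA Ala / GCA Ala — identical.
Codon 7: GCU Ala / GCU Ala — identical.
Codon 8: GCC Ala / GCA Ala — synonymous.
Codon 9: AUG Met / GCC Ala — nonsynonymous.
Nonsynonymous differences: 4 → different protein.

no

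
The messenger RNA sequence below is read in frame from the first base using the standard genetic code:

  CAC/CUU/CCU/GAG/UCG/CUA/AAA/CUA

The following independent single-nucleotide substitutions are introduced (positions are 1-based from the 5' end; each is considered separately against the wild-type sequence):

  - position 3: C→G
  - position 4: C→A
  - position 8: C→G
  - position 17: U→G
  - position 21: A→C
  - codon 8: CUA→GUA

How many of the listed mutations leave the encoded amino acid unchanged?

0

Codon 1: CAC (His) → CAG (Gln) — missense.
Codon 2: CUU (Leu) → AUU (Ile) — missense.
Codon 3: CCU (Pro) → CGU (Arg) — missense.
Codon 6: CUA (Leu) → CGA (Arg) — missense.
Codon 7: AAA (Lys) → AAC (Asn) — missense.
Codon 8: CUA (Leu) → GUA (Val) — missense.
Synonymous: 0 of 6.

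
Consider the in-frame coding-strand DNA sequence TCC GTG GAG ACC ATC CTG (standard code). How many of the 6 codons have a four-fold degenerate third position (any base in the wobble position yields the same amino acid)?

Codon 1 TCC (Ser): third position 4-fold.
Codon 2 GTG (Val): third position 4-fold.
Codon 3 GAG (Glu): third position 2-fold.
Codon 4 ACC (Thr): third position 4-fold.
Codon 5 ATC (Ile): third position 3-fold.
Codon 6 CTG (Leu): third position 4-fold.
Four-fold degenerate third positions: 4.

4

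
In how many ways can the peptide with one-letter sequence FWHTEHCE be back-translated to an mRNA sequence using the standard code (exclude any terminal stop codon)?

Phe: 2 codons.
Trp: 1 codon.
His: 2 codons.
Thr: 4 codons.
Glu: 2 codons.
His: 2 codons.
Cys: 2 codons.
Glu: 2 codons.
2 × 1 × 2 × 4 × 2 × 2 × 2 × 2 = 256.

256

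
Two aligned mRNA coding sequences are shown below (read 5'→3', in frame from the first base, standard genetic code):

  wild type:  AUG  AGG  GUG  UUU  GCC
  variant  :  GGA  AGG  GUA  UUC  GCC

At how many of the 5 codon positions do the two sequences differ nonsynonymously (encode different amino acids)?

Codon 1: AUG Met / GGA Gly — nonsynonymous.
Codon 2: AGG Arg / AGG Arg — identical.
Codon 3: GUG Val / GUA Val — synonymous.
Codon 4: UUU Phe / UUC Phe — synonymous.
Codon 5: GCC Ala / GCC Ala — identical.
Nonsynonymous differences: 1.

1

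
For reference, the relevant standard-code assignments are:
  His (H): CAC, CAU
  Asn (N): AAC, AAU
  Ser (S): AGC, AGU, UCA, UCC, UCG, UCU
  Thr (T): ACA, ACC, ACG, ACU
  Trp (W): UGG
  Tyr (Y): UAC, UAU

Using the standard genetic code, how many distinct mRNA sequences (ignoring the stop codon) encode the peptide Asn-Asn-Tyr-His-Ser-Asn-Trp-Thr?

768

Asn: 2 codons.
Asn: 2 codons.
Tyr: 2 codons.
His: 2 codons.
Ser: 6 codons.
Asn: 2 codons.
Trp: 1 codon.
Thr: 4 codons.
2 × 2 × 2 × 2 × 6 × 2 × 1 × 4 = 768.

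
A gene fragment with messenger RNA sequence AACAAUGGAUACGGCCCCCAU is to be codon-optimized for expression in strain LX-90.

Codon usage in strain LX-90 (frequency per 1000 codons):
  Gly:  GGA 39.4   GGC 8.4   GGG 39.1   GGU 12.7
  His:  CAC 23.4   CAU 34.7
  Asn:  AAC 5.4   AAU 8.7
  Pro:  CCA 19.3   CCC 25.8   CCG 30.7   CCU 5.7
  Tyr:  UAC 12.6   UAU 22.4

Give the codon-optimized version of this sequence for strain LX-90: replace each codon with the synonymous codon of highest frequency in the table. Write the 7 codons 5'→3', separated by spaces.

Codon 1 (Asn): best is AAU at 8.7.
Codon 2 (Asn): best is AAU at 8.7.
Codon 3 (Gly): best is GGA at 39.4.
Codon 4 (Tyr): best is UAU at 22.4.
Codon 5 (Gly): best is GGA at 39.4.
Codon 6 (Pro): best is CCG at 30.7.
Codon 7 (His): best is CAU at 34.7.

AAU AAU GGA UAU GGA CCG CAU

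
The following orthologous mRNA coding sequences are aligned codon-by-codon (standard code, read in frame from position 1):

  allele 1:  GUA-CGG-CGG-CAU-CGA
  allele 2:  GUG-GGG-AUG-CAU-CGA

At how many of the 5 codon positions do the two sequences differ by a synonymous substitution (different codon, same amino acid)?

1

Codon 1: GUA Val / GUG Val — synonymous.
Codon 2: CGG Arg / GGG Gly — nonsynonymous.
Codon 3: CGG Arg / AUG Met — nonsynonymous.
Codon 4: CAU His / CAU His — identical.
Codon 5: CGA Arg / CGA Arg — identical.
Synonymous differences: 1.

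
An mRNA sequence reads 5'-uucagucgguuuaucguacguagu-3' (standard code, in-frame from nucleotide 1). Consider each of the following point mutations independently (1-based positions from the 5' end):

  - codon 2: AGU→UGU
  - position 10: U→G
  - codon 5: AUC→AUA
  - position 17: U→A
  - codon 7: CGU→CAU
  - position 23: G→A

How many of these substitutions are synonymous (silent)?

1

Codon 2: AGU (Ser) → UGU (Cys) — missense.
Codon 4: UUU (Phe) → GUU (Val) — missense.
Codon 5: AUC (Ile) → AUA (Ile) — synonymous.
Codon 6: GUA (Val) → GAA (Glu) — missense.
Codon 7: CGU (Arg) → CAU (His) — missense.
Codon 8: AGU (Ser) → AAU (Asn) — missense.
Synonymous: 1 of 6.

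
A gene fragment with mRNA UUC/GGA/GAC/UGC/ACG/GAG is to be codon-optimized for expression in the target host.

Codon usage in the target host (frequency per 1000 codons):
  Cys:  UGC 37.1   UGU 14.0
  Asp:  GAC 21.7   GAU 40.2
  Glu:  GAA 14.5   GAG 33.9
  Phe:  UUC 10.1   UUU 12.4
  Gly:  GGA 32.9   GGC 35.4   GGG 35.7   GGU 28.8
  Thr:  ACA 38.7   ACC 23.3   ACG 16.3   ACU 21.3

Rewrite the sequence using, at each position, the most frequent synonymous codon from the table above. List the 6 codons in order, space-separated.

UUU GGG GAU UGC ACA GAG

Codon 1 (Phe): best is UUU at 12.4.
Codon 2 (Gly): best is GGG at 35.7.
Codon 3 (Asp): best is GAU at 40.2.
Codon 4 (Cys): best is UGC at 37.1.
Codon 5 (Thr): best is ACA at 38.7.
Codon 6 (Glu): best is GAG at 33.9.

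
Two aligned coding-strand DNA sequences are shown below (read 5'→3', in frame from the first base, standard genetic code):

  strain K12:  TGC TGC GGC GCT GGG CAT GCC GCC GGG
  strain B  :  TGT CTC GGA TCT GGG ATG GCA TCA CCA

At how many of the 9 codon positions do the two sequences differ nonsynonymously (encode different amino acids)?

5

Codon 1: TGC Cys / TGT Cys — synonymous.
Codon 2: TGC Cys / CTC Leu — nonsynonymous.
Codon 3: GGC Gly / GGA Gly — synonymous.
Codon 4: GCT Ala / TCT Ser — nonsynonymous.
Codon 5: GGG Gly / GGG Gly — identical.
Codon 6: CAT His / ATG Met — nonsynonymous.
Codon 7: GCC Ala / GCA Ala — synonymous.
Codon 8: GCC Ala / TCA Ser — nonsynonymous.
Codon 9: GGG Gly / CCA Pro — nonsynonymous.
Nonsynonymous differences: 5.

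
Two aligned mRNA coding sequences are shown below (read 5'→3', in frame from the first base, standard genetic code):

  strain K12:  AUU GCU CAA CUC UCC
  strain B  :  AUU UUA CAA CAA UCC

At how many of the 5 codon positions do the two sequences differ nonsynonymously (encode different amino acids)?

Codon 1: AUU Ile / AUU Ile — identical.
Codon 2: GCU Ala / UUA Leu — nonsynonymous.
Codon 3: CAA Gln / CAA Gln — identical.
Codon 4: CUC Leu / CAA Gln — nonsynonymous.
Codon 5: UCC Ser / UCC Ser — identical.
Nonsynonymous differences: 2.

2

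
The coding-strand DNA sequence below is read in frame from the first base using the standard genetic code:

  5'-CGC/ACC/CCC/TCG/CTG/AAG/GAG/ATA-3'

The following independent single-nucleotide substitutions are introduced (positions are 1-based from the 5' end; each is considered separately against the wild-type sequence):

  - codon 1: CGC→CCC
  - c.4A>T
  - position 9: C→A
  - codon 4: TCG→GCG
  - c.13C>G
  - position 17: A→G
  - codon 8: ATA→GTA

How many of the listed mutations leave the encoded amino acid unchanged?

1

Codon 1: CGC (Arg) → CCC (Pro) — missense.
Codon 2: ACC (Thr) → TCC (Ser) — missense.
Codon 3: CCC (Pro) → CCA (Pro) — synonymous.
Codon 4: TCG (Ser) → GCG (Ala) — missense.
Codon 5: CTG (Leu) → GTG (Val) — missense.
Codon 6: AAG (Lys) → AGG (Arg) — missense.
Codon 8: ATA (Ile) → GTA (Val) — missense.
Synonymous: 1 of 7.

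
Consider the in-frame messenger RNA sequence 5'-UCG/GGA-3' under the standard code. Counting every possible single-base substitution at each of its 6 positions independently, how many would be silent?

6

Codon 1 (UCG, Ser): 3 synonymous substitutions.
Codon 2 (GGA, Gly): 3 synonymous substitutions.
Total: 3 + 3 = 6.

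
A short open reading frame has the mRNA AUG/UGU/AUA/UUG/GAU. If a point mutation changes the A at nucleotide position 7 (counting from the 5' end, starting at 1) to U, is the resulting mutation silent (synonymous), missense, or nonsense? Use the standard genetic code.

missense

Position 7 falls in codon 3: AUA → Ile.
After the substitution the codon is UUA → Leu.
Ile ≠ Leu, so this is a missense mutation.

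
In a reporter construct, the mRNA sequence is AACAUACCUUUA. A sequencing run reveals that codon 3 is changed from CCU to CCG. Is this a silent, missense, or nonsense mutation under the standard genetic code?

silent

Position 9 falls in codon 3: CCU → Pro.
After the substitution the codon is CCG → Pro.
Both encode Pro, so the change is synonymous.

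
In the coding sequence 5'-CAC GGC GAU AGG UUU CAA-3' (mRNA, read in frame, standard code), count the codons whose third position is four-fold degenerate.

1

Codon 1 CAC (His): third position 2-fold.
Codon 2 GGC (Gly): third position 4-fold.
Codon 3 GAU (Asp): third position 2-fold.
Codon 4 AGG (Arg): third position 2-fold.
Codon 5 UUU (Phe): third position 2-fold.
Codon 6 CAA (Gln): third position 2-fold.
Four-fold degenerate third positions: 1.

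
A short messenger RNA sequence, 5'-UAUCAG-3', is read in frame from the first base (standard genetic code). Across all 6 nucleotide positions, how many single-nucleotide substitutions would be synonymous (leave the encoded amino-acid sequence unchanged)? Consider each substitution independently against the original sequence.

Codon 1 (UAU, Tyr): 1 synonymous substitution.
Codon 2 (CAG, Gln): 1 synonymous substitution.
Total: 1 + 1 = 2.

2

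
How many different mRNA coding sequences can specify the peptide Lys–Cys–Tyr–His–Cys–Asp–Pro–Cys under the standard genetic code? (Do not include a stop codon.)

512

Lys: 2 codons.
Cys: 2 codons.
Tyr: 2 codons.
His: 2 codons.
Cys: 2 codons.
Asp: 2 codons.
Pro: 4 codons.
Cys: 2 codons.
2 × 2 × 2 × 2 × 2 × 2 × 4 × 2 = 512.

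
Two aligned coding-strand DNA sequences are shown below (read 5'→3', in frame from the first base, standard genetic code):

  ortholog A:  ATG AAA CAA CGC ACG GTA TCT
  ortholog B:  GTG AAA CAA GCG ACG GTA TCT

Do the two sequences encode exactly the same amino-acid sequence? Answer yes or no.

no

Codon 1: ATG Met / GTG Val — nonsynonymous.
Codon 2: AAA Lys / AAA Lys — identical.
Codon 3: CAA Gln / CAA Gln — identical.
Codon 4: CGC Arg / GCG Ala — nonsynonymous.
Codon 5: ACG Thr / ACG Thr — identical.
Codon 6: GTA Val / GTA Val — identical.
Codon 7: TCT Ser / TCT Ser — identical.
Nonsynonymous differences: 2 → different protein.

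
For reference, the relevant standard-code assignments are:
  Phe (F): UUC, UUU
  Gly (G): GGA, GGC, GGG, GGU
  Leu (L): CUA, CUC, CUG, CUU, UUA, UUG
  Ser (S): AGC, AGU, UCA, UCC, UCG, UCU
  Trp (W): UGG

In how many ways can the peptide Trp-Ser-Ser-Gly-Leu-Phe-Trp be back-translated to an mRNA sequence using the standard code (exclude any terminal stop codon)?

1728

Trp: 1 codon.
Ser: 6 codons.
Ser: 6 codons.
Gly: 4 codons.
Leu: 6 codons.
Phe: 2 codons.
Trp: 1 codon.
1 × 6 × 6 × 4 × 6 × 2 × 1 = 1728.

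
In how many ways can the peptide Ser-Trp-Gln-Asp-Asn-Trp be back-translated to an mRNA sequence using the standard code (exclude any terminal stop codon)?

Ser: 6 codons.
Trp: 1 codon.
Gln: 2 codons.
Asp: 2 codons.
Asn: 2 codons.
Trp: 1 codon.
6 × 1 × 2 × 2 × 2 × 1 = 48.

48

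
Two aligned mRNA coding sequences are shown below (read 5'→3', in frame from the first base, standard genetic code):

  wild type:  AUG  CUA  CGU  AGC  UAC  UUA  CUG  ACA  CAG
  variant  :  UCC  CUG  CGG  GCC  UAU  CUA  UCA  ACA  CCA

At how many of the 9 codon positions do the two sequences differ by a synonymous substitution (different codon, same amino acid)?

4

Codon 1: AUG Met / UCC Ser — nonsynonymous.
Codon 2: CUA Leu / CUG Leu — synonymous.
Codon 3: CGU Arg / CGG Arg — synonymous.
Codon 4: AGC Ser / GCC Ala — nonsynonymous.
Codon 5: UAC Tyr / UAU Tyr — synonymous.
Codon 6: UUA Leu / CUA Leu — synonymous.
Codon 7: CUG Leu / UCA Ser — nonsynonymous.
Codon 8: ACA Thr / ACA Thr — identical.
Codon 9: CAG Gln / CCA Pro — nonsynonymous.
Synonymous differences: 4.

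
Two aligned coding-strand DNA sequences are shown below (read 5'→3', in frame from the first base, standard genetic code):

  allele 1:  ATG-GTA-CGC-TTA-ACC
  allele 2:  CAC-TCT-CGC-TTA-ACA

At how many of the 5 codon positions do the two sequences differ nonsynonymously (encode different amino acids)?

Codon 1: ATG Met / CAC His — nonsynonymous.
Codon 2: GTA Val / TCT Ser — nonsynonymous.
Codon 3: CGC Arg / CGC Arg — identical.
Codon 4: TTA Leu / TTA Leu — identical.
Codon 5: ACC Thr / ACA Thr — synonymous.
Nonsynonymous differences: 2.

2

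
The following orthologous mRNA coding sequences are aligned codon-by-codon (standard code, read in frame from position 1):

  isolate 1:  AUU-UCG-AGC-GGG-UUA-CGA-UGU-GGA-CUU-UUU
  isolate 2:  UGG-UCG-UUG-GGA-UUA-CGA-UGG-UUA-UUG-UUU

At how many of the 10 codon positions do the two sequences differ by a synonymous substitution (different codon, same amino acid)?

2

Codon 1: AUU Ile / UGG Trp — nonsynonymous.
Codon 2: UCG Ser / UCG Ser — identical.
Codon 3: AGC Ser / UUG Leu — nonsynonymous.
Codon 4: GGG Gly / GGA Gly — synonymous.
Codon 5: UUA Leu / UUA Leu — identical.
Codon 6: CGA Arg / CGA Arg — identical.
Codon 7: UGU Cys / UGG Trp — nonsynonymous.
Codon 8: GGA Gly / UUA Leu — nonsynonymous.
Codon 9: CUU Leu / UUG Leu — synonymous.
Codon 10: UUU Phe / UUU Phe — identical.
Synonymous differences: 2.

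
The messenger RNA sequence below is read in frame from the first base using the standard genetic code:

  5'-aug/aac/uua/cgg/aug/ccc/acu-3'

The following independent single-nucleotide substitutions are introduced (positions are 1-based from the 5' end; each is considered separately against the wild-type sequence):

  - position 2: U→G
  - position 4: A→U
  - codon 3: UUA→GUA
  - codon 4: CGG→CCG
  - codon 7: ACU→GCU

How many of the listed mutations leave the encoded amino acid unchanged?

Codon 1: AUG (Met) → AGG (Arg) — missense.
Codon 2: AAC (Asn) → UAC (Tyr) — missense.
Codon 3: UUA (Leu) → GUA (Val) — missense.
Codon 4: CGG (Arg) → CCG (Pro) — missense.
Codon 7: ACU (Thr) → GCU (Ala) — missense.
Synonymous: 0 of 5.

0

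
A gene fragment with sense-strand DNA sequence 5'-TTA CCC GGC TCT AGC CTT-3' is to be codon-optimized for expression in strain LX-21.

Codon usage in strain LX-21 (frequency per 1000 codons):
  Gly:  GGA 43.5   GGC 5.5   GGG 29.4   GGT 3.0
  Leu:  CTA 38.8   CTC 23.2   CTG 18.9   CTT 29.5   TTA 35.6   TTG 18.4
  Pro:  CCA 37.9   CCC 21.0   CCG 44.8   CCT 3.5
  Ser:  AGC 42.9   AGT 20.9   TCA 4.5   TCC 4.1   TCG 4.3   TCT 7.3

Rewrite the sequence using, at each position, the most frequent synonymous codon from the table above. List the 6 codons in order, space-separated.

Codon 1 (Leu): best is CTA at 38.8.
Codon 2 (Pro): best is CCG at 44.8.
Codon 3 (Gly): best is GGA at 43.5.
Codon 4 (Ser): best is AGC at 42.9.
Codon 5 (Ser): best is AGC at 42.9.
Codon 6 (Leu): best is CTA at 38.8.

CTA CCG GGA AGC AGC CTA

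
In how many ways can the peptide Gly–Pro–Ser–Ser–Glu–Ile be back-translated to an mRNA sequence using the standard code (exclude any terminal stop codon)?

Gly: 4 codons.
Pro: 4 codons.
Ser: 6 codons.
Ser: 6 codons.
Glu: 2 codons.
Ile: 3 codons.
4 × 4 × 6 × 6 × 2 × 3 = 3456.

3456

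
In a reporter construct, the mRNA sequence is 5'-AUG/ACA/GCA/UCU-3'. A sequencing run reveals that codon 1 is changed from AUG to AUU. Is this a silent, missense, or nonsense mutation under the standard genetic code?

missense

Position 3 falls in codon 1: AUG → Met.
After the substitution the codon is AUU → Ile.
Met ≠ Ile, so this is a missense mutation.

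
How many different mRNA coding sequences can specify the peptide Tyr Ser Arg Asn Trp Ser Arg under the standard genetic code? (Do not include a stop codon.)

Tyr: 2 codons.
Ser: 6 codons.
Arg: 6 codons.
Asn: 2 codons.
Trp: 1 codon.
Ser: 6 codons.
Arg: 6 codons.
2 × 6 × 6 × 2 × 1 × 6 × 6 = 5184.

5184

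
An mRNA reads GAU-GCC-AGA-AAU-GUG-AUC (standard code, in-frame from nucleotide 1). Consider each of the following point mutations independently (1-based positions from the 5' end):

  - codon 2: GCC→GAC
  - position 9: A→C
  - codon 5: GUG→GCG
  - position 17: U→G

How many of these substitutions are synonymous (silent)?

Codon 2: GCC (Ala) → GAC (Asp) — missense.
Codon 3: AGA (Arg) → AGC (Ser) — missense.
Codon 5: GUG (Val) → GCG (Ala) — missense.
Codon 6: AUC (Ile) → AGC (Ser) — missense.
Synonymous: 0 of 4.

0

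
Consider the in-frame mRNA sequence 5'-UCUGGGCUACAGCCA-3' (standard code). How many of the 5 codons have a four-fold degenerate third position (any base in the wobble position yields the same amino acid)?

4

Codon 1 UCU (Ser): third position 4-fold.
Codon 2 GGG (Gly): third position 4-fold.
Codon 3 CUA (Leu): third position 4-fold.
Codon 4 CAG (Gln): third position 2-fold.
Codon 5 CCA (Pro): third position 4-fold.
Four-fold degenerate third positions: 4.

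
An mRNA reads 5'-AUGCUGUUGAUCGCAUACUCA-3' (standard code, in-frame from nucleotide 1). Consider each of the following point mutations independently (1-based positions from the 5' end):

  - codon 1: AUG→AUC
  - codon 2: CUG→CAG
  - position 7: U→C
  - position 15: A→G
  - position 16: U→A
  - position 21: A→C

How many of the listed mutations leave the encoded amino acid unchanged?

Codon 1: AUG (Met) → AUC (Ile) — missense.
Codon 2: CUG (Leu) → CAG (Gln) — missense.
Codon 3: UUG (Leu) → CUG (Leu) — synonymous.
Codon 5: GCA (Ala) → GCG (Ala) — synonymous.
Codon 6: UAC (Tyr) → AAC (Asn) — missense.
Codon 7: UCA (Ser) → UCC (Ser) — synonymous.
Synonymous: 3 of 6.

3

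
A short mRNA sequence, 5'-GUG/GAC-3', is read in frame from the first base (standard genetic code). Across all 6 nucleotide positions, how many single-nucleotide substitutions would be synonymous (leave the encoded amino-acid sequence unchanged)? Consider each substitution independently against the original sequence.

4

Codon 1 (GUG, Val): 3 synonymous substitutions.
Codon 2 (GAC, Asp): 1 synonymous substitution.
Total: 3 + 1 = 4.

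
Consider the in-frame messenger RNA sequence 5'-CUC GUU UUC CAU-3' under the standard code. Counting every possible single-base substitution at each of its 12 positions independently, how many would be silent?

8

Codon 1 (CUC, Leu): 3 synonymous substitutions.
Codon 2 (GUU, Val): 3 synonymous substitutions.
Codon 3 (UUC, Phe): 1 synonymous substitution.
Codon 4 (CAU, His): 1 synonymous substitution.
Total: 3 + 3 + 1 + 1 = 8.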